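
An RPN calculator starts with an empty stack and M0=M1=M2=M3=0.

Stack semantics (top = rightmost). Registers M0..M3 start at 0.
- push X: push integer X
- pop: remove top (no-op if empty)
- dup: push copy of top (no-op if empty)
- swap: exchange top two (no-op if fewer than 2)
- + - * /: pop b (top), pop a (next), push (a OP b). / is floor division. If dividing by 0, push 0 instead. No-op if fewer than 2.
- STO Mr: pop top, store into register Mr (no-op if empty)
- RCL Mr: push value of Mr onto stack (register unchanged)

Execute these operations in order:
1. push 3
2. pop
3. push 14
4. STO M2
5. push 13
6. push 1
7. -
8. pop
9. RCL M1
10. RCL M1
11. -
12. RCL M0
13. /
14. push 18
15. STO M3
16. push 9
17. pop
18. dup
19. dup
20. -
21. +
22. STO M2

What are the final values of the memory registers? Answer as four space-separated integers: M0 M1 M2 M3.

Answer: 0 0 0 18

Derivation:
After op 1 (push 3): stack=[3] mem=[0,0,0,0]
After op 2 (pop): stack=[empty] mem=[0,0,0,0]
After op 3 (push 14): stack=[14] mem=[0,0,0,0]
After op 4 (STO M2): stack=[empty] mem=[0,0,14,0]
After op 5 (push 13): stack=[13] mem=[0,0,14,0]
After op 6 (push 1): stack=[13,1] mem=[0,0,14,0]
After op 7 (-): stack=[12] mem=[0,0,14,0]
After op 8 (pop): stack=[empty] mem=[0,0,14,0]
After op 9 (RCL M1): stack=[0] mem=[0,0,14,0]
After op 10 (RCL M1): stack=[0,0] mem=[0,0,14,0]
After op 11 (-): stack=[0] mem=[0,0,14,0]
After op 12 (RCL M0): stack=[0,0] mem=[0,0,14,0]
After op 13 (/): stack=[0] mem=[0,0,14,0]
After op 14 (push 18): stack=[0,18] mem=[0,0,14,0]
After op 15 (STO M3): stack=[0] mem=[0,0,14,18]
After op 16 (push 9): stack=[0,9] mem=[0,0,14,18]
After op 17 (pop): stack=[0] mem=[0,0,14,18]
After op 18 (dup): stack=[0,0] mem=[0,0,14,18]
After op 19 (dup): stack=[0,0,0] mem=[0,0,14,18]
After op 20 (-): stack=[0,0] mem=[0,0,14,18]
After op 21 (+): stack=[0] mem=[0,0,14,18]
After op 22 (STO M2): stack=[empty] mem=[0,0,0,18]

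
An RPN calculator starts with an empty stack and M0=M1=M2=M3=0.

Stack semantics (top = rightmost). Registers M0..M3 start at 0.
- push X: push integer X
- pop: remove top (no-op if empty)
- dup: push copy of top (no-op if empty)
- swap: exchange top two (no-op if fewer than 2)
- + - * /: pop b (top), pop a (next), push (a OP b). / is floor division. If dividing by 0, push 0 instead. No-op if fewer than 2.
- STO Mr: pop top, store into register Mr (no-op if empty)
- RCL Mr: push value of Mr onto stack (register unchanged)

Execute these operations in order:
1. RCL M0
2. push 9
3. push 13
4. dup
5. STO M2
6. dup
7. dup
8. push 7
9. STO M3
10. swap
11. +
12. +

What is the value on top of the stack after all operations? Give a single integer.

After op 1 (RCL M0): stack=[0] mem=[0,0,0,0]
After op 2 (push 9): stack=[0,9] mem=[0,0,0,0]
After op 3 (push 13): stack=[0,9,13] mem=[0,0,0,0]
After op 4 (dup): stack=[0,9,13,13] mem=[0,0,0,0]
After op 5 (STO M2): stack=[0,9,13] mem=[0,0,13,0]
After op 6 (dup): stack=[0,9,13,13] mem=[0,0,13,0]
After op 7 (dup): stack=[0,9,13,13,13] mem=[0,0,13,0]
After op 8 (push 7): stack=[0,9,13,13,13,7] mem=[0,0,13,0]
After op 9 (STO M3): stack=[0,9,13,13,13] mem=[0,0,13,7]
After op 10 (swap): stack=[0,9,13,13,13] mem=[0,0,13,7]
After op 11 (+): stack=[0,9,13,26] mem=[0,0,13,7]
After op 12 (+): stack=[0,9,39] mem=[0,0,13,7]

Answer: 39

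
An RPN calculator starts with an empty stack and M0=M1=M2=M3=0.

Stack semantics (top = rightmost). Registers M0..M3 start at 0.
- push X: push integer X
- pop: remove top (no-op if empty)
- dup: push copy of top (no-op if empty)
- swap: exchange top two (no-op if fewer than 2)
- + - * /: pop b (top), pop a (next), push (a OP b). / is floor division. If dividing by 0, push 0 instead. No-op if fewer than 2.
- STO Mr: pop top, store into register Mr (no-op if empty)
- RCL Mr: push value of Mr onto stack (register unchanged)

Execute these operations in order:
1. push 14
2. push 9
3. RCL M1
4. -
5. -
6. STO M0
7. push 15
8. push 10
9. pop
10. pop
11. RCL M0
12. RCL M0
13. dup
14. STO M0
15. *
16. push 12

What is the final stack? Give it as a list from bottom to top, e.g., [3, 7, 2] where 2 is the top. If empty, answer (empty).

Answer: [25, 12]

Derivation:
After op 1 (push 14): stack=[14] mem=[0,0,0,0]
After op 2 (push 9): stack=[14,9] mem=[0,0,0,0]
After op 3 (RCL M1): stack=[14,9,0] mem=[0,0,0,0]
After op 4 (-): stack=[14,9] mem=[0,0,0,0]
After op 5 (-): stack=[5] mem=[0,0,0,0]
After op 6 (STO M0): stack=[empty] mem=[5,0,0,0]
After op 7 (push 15): stack=[15] mem=[5,0,0,0]
After op 8 (push 10): stack=[15,10] mem=[5,0,0,0]
After op 9 (pop): stack=[15] mem=[5,0,0,0]
After op 10 (pop): stack=[empty] mem=[5,0,0,0]
After op 11 (RCL M0): stack=[5] mem=[5,0,0,0]
After op 12 (RCL M0): stack=[5,5] mem=[5,0,0,0]
After op 13 (dup): stack=[5,5,5] mem=[5,0,0,0]
After op 14 (STO M0): stack=[5,5] mem=[5,0,0,0]
After op 15 (*): stack=[25] mem=[5,0,0,0]
After op 16 (push 12): stack=[25,12] mem=[5,0,0,0]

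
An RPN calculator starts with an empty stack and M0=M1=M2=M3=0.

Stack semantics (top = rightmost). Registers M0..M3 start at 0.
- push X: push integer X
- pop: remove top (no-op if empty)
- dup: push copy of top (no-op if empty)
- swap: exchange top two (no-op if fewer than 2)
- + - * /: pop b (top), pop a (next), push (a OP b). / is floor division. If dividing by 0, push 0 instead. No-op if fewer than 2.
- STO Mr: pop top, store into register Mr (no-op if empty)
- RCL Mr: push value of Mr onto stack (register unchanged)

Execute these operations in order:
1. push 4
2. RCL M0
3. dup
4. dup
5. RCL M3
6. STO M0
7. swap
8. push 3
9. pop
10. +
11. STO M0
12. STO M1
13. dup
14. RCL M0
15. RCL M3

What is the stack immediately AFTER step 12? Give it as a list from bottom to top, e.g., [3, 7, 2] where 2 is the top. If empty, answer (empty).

After op 1 (push 4): stack=[4] mem=[0,0,0,0]
After op 2 (RCL M0): stack=[4,0] mem=[0,0,0,0]
After op 3 (dup): stack=[4,0,0] mem=[0,0,0,0]
After op 4 (dup): stack=[4,0,0,0] mem=[0,0,0,0]
After op 5 (RCL M3): stack=[4,0,0,0,0] mem=[0,0,0,0]
After op 6 (STO M0): stack=[4,0,0,0] mem=[0,0,0,0]
After op 7 (swap): stack=[4,0,0,0] mem=[0,0,0,0]
After op 8 (push 3): stack=[4,0,0,0,3] mem=[0,0,0,0]
After op 9 (pop): stack=[4,0,0,0] mem=[0,0,0,0]
After op 10 (+): stack=[4,0,0] mem=[0,0,0,0]
After op 11 (STO M0): stack=[4,0] mem=[0,0,0,0]
After op 12 (STO M1): stack=[4] mem=[0,0,0,0]

[4]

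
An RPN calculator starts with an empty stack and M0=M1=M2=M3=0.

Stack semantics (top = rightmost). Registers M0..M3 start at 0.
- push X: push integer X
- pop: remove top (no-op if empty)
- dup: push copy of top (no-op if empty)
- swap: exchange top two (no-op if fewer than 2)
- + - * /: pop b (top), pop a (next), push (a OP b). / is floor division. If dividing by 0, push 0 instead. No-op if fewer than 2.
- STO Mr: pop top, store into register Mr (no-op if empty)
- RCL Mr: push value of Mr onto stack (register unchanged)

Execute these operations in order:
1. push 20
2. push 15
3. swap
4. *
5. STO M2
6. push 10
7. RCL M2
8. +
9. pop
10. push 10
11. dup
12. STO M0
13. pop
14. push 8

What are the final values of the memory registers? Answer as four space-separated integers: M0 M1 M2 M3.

Answer: 10 0 300 0

Derivation:
After op 1 (push 20): stack=[20] mem=[0,0,0,0]
After op 2 (push 15): stack=[20,15] mem=[0,0,0,0]
After op 3 (swap): stack=[15,20] mem=[0,0,0,0]
After op 4 (*): stack=[300] mem=[0,0,0,0]
After op 5 (STO M2): stack=[empty] mem=[0,0,300,0]
After op 6 (push 10): stack=[10] mem=[0,0,300,0]
After op 7 (RCL M2): stack=[10,300] mem=[0,0,300,0]
After op 8 (+): stack=[310] mem=[0,0,300,0]
After op 9 (pop): stack=[empty] mem=[0,0,300,0]
After op 10 (push 10): stack=[10] mem=[0,0,300,0]
After op 11 (dup): stack=[10,10] mem=[0,0,300,0]
After op 12 (STO M0): stack=[10] mem=[10,0,300,0]
After op 13 (pop): stack=[empty] mem=[10,0,300,0]
After op 14 (push 8): stack=[8] mem=[10,0,300,0]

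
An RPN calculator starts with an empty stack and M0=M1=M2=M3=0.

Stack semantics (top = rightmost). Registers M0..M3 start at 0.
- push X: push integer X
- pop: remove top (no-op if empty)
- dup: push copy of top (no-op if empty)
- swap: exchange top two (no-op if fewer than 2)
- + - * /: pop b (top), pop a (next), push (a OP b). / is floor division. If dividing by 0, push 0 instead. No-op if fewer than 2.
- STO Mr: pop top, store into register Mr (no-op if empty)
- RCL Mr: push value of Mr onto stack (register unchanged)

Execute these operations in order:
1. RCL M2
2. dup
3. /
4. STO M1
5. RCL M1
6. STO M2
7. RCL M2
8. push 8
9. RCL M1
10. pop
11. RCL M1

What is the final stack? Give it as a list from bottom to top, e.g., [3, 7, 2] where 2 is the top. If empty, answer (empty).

Answer: [0, 8, 0]

Derivation:
After op 1 (RCL M2): stack=[0] mem=[0,0,0,0]
After op 2 (dup): stack=[0,0] mem=[0,0,0,0]
After op 3 (/): stack=[0] mem=[0,0,0,0]
After op 4 (STO M1): stack=[empty] mem=[0,0,0,0]
After op 5 (RCL M1): stack=[0] mem=[0,0,0,0]
After op 6 (STO M2): stack=[empty] mem=[0,0,0,0]
After op 7 (RCL M2): stack=[0] mem=[0,0,0,0]
After op 8 (push 8): stack=[0,8] mem=[0,0,0,0]
After op 9 (RCL M1): stack=[0,8,0] mem=[0,0,0,0]
After op 10 (pop): stack=[0,8] mem=[0,0,0,0]
After op 11 (RCL M1): stack=[0,8,0] mem=[0,0,0,0]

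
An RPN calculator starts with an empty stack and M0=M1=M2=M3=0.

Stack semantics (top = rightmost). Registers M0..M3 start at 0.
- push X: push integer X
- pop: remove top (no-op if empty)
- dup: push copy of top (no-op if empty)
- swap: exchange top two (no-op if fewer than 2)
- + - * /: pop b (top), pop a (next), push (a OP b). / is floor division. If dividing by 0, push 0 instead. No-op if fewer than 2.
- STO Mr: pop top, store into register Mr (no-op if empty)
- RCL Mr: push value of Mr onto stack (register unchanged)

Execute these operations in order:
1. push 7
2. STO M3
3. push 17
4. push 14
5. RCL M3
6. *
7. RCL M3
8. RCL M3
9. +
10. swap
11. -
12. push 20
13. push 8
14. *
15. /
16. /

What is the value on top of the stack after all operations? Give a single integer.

Answer: -17

Derivation:
After op 1 (push 7): stack=[7] mem=[0,0,0,0]
After op 2 (STO M3): stack=[empty] mem=[0,0,0,7]
After op 3 (push 17): stack=[17] mem=[0,0,0,7]
After op 4 (push 14): stack=[17,14] mem=[0,0,0,7]
After op 5 (RCL M3): stack=[17,14,7] mem=[0,0,0,7]
After op 6 (*): stack=[17,98] mem=[0,0,0,7]
After op 7 (RCL M3): stack=[17,98,7] mem=[0,0,0,7]
After op 8 (RCL M3): stack=[17,98,7,7] mem=[0,0,0,7]
After op 9 (+): stack=[17,98,14] mem=[0,0,0,7]
After op 10 (swap): stack=[17,14,98] mem=[0,0,0,7]
After op 11 (-): stack=[17,-84] mem=[0,0,0,7]
After op 12 (push 20): stack=[17,-84,20] mem=[0,0,0,7]
After op 13 (push 8): stack=[17,-84,20,8] mem=[0,0,0,7]
After op 14 (*): stack=[17,-84,160] mem=[0,0,0,7]
After op 15 (/): stack=[17,-1] mem=[0,0,0,7]
After op 16 (/): stack=[-17] mem=[0,0,0,7]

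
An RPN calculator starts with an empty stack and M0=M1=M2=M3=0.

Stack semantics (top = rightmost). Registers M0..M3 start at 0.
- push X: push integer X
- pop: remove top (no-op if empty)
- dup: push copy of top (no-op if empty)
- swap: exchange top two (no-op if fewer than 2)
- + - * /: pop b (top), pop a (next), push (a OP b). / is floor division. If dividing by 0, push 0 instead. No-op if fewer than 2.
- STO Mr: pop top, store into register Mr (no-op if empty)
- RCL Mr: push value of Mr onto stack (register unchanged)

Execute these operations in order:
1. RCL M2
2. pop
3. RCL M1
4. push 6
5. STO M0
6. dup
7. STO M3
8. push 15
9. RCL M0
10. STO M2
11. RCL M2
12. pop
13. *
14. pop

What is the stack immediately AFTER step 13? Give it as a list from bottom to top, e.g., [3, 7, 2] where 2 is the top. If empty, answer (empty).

After op 1 (RCL M2): stack=[0] mem=[0,0,0,0]
After op 2 (pop): stack=[empty] mem=[0,0,0,0]
After op 3 (RCL M1): stack=[0] mem=[0,0,0,0]
After op 4 (push 6): stack=[0,6] mem=[0,0,0,0]
After op 5 (STO M0): stack=[0] mem=[6,0,0,0]
After op 6 (dup): stack=[0,0] mem=[6,0,0,0]
After op 7 (STO M3): stack=[0] mem=[6,0,0,0]
After op 8 (push 15): stack=[0,15] mem=[6,0,0,0]
After op 9 (RCL M0): stack=[0,15,6] mem=[6,0,0,0]
After op 10 (STO M2): stack=[0,15] mem=[6,0,6,0]
After op 11 (RCL M2): stack=[0,15,6] mem=[6,0,6,0]
After op 12 (pop): stack=[0,15] mem=[6,0,6,0]
After op 13 (*): stack=[0] mem=[6,0,6,0]

[0]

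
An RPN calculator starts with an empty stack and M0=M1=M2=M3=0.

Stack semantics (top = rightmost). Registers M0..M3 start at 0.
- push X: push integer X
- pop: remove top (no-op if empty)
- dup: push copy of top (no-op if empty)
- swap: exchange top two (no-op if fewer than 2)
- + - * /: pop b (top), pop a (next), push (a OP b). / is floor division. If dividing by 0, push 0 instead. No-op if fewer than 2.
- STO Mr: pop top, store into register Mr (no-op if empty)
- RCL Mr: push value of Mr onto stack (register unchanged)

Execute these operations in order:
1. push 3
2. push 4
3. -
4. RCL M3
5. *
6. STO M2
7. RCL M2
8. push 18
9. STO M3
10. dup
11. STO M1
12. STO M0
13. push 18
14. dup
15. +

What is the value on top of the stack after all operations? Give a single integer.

Answer: 36

Derivation:
After op 1 (push 3): stack=[3] mem=[0,0,0,0]
After op 2 (push 4): stack=[3,4] mem=[0,0,0,0]
After op 3 (-): stack=[-1] mem=[0,0,0,0]
After op 4 (RCL M3): stack=[-1,0] mem=[0,0,0,0]
After op 5 (*): stack=[0] mem=[0,0,0,0]
After op 6 (STO M2): stack=[empty] mem=[0,0,0,0]
After op 7 (RCL M2): stack=[0] mem=[0,0,0,0]
After op 8 (push 18): stack=[0,18] mem=[0,0,0,0]
After op 9 (STO M3): stack=[0] mem=[0,0,0,18]
After op 10 (dup): stack=[0,0] mem=[0,0,0,18]
After op 11 (STO M1): stack=[0] mem=[0,0,0,18]
After op 12 (STO M0): stack=[empty] mem=[0,0,0,18]
After op 13 (push 18): stack=[18] mem=[0,0,0,18]
After op 14 (dup): stack=[18,18] mem=[0,0,0,18]
After op 15 (+): stack=[36] mem=[0,0,0,18]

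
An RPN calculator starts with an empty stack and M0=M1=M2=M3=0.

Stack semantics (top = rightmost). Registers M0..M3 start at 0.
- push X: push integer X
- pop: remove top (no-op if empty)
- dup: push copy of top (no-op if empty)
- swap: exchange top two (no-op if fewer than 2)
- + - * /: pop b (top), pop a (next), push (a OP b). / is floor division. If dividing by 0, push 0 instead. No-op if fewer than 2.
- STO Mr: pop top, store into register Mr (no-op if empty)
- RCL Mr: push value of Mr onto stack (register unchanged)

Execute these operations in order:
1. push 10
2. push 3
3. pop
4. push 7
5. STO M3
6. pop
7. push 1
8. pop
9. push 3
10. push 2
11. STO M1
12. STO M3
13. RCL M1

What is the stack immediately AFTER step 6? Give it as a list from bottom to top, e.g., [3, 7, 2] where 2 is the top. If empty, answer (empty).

After op 1 (push 10): stack=[10] mem=[0,0,0,0]
After op 2 (push 3): stack=[10,3] mem=[0,0,0,0]
After op 3 (pop): stack=[10] mem=[0,0,0,0]
After op 4 (push 7): stack=[10,7] mem=[0,0,0,0]
After op 5 (STO M3): stack=[10] mem=[0,0,0,7]
After op 6 (pop): stack=[empty] mem=[0,0,0,7]

(empty)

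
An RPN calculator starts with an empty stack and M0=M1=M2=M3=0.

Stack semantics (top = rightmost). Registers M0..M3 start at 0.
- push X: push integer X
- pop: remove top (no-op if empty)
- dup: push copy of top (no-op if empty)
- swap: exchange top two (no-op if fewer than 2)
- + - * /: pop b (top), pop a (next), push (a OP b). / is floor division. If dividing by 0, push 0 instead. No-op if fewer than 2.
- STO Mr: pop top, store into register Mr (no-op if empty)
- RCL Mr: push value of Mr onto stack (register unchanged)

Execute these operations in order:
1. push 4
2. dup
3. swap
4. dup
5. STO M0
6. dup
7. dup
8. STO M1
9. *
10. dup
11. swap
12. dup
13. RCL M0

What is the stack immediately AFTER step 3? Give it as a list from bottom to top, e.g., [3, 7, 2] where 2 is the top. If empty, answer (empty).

After op 1 (push 4): stack=[4] mem=[0,0,0,0]
After op 2 (dup): stack=[4,4] mem=[0,0,0,0]
After op 3 (swap): stack=[4,4] mem=[0,0,0,0]

[4, 4]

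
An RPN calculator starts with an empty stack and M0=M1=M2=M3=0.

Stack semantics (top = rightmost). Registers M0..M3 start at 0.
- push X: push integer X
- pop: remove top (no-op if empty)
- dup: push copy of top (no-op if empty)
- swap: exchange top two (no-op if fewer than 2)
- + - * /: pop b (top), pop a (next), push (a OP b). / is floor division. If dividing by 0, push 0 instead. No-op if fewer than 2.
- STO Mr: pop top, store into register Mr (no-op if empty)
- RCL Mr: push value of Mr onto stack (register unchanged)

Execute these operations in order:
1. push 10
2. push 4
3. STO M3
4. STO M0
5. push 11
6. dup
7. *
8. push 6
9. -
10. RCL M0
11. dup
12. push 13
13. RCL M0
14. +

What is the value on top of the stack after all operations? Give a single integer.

Answer: 23

Derivation:
After op 1 (push 10): stack=[10] mem=[0,0,0,0]
After op 2 (push 4): stack=[10,4] mem=[0,0,0,0]
After op 3 (STO M3): stack=[10] mem=[0,0,0,4]
After op 4 (STO M0): stack=[empty] mem=[10,0,0,4]
After op 5 (push 11): stack=[11] mem=[10,0,0,4]
After op 6 (dup): stack=[11,11] mem=[10,0,0,4]
After op 7 (*): stack=[121] mem=[10,0,0,4]
After op 8 (push 6): stack=[121,6] mem=[10,0,0,4]
After op 9 (-): stack=[115] mem=[10,0,0,4]
After op 10 (RCL M0): stack=[115,10] mem=[10,0,0,4]
After op 11 (dup): stack=[115,10,10] mem=[10,0,0,4]
After op 12 (push 13): stack=[115,10,10,13] mem=[10,0,0,4]
After op 13 (RCL M0): stack=[115,10,10,13,10] mem=[10,0,0,4]
After op 14 (+): stack=[115,10,10,23] mem=[10,0,0,4]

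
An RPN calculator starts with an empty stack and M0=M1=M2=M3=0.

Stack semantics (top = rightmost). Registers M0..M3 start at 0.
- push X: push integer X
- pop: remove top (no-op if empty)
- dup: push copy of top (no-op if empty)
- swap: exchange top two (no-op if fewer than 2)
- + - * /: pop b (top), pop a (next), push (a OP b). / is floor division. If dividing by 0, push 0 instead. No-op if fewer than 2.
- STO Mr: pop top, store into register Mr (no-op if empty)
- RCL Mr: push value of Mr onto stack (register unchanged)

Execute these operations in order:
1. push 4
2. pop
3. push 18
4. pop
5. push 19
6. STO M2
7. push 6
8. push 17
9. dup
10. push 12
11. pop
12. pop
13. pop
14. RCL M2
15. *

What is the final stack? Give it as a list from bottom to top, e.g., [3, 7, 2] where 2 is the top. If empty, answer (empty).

Answer: [114]

Derivation:
After op 1 (push 4): stack=[4] mem=[0,0,0,0]
After op 2 (pop): stack=[empty] mem=[0,0,0,0]
After op 3 (push 18): stack=[18] mem=[0,0,0,0]
After op 4 (pop): stack=[empty] mem=[0,0,0,0]
After op 5 (push 19): stack=[19] mem=[0,0,0,0]
After op 6 (STO M2): stack=[empty] mem=[0,0,19,0]
After op 7 (push 6): stack=[6] mem=[0,0,19,0]
After op 8 (push 17): stack=[6,17] mem=[0,0,19,0]
After op 9 (dup): stack=[6,17,17] mem=[0,0,19,0]
After op 10 (push 12): stack=[6,17,17,12] mem=[0,0,19,0]
After op 11 (pop): stack=[6,17,17] mem=[0,0,19,0]
After op 12 (pop): stack=[6,17] mem=[0,0,19,0]
After op 13 (pop): stack=[6] mem=[0,0,19,0]
After op 14 (RCL M2): stack=[6,19] mem=[0,0,19,0]
After op 15 (*): stack=[114] mem=[0,0,19,0]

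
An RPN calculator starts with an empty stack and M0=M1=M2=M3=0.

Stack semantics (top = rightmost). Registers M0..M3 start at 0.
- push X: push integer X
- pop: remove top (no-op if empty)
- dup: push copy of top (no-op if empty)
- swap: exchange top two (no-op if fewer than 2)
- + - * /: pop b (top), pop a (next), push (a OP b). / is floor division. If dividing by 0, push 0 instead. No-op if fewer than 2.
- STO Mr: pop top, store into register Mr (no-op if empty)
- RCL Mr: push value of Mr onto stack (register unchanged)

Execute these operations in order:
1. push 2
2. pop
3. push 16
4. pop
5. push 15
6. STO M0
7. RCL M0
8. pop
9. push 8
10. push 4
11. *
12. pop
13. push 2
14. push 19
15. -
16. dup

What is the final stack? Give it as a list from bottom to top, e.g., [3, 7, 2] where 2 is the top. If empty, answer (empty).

Answer: [-17, -17]

Derivation:
After op 1 (push 2): stack=[2] mem=[0,0,0,0]
After op 2 (pop): stack=[empty] mem=[0,0,0,0]
After op 3 (push 16): stack=[16] mem=[0,0,0,0]
After op 4 (pop): stack=[empty] mem=[0,0,0,0]
After op 5 (push 15): stack=[15] mem=[0,0,0,0]
After op 6 (STO M0): stack=[empty] mem=[15,0,0,0]
After op 7 (RCL M0): stack=[15] mem=[15,0,0,0]
After op 8 (pop): stack=[empty] mem=[15,0,0,0]
After op 9 (push 8): stack=[8] mem=[15,0,0,0]
After op 10 (push 4): stack=[8,4] mem=[15,0,0,0]
After op 11 (*): stack=[32] mem=[15,0,0,0]
After op 12 (pop): stack=[empty] mem=[15,0,0,0]
After op 13 (push 2): stack=[2] mem=[15,0,0,0]
After op 14 (push 19): stack=[2,19] mem=[15,0,0,0]
After op 15 (-): stack=[-17] mem=[15,0,0,0]
After op 16 (dup): stack=[-17,-17] mem=[15,0,0,0]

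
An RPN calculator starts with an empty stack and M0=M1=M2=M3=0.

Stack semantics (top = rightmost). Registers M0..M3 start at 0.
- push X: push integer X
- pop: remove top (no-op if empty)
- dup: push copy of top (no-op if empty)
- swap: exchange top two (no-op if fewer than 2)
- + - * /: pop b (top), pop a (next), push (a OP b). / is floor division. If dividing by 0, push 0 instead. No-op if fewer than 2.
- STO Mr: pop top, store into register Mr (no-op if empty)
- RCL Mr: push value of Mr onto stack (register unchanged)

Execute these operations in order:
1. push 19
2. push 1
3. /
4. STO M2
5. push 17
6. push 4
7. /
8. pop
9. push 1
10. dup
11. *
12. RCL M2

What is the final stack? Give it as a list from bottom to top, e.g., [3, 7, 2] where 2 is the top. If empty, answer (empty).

After op 1 (push 19): stack=[19] mem=[0,0,0,0]
After op 2 (push 1): stack=[19,1] mem=[0,0,0,0]
After op 3 (/): stack=[19] mem=[0,0,0,0]
After op 4 (STO M2): stack=[empty] mem=[0,0,19,0]
After op 5 (push 17): stack=[17] mem=[0,0,19,0]
After op 6 (push 4): stack=[17,4] mem=[0,0,19,0]
After op 7 (/): stack=[4] mem=[0,0,19,0]
After op 8 (pop): stack=[empty] mem=[0,0,19,0]
After op 9 (push 1): stack=[1] mem=[0,0,19,0]
After op 10 (dup): stack=[1,1] mem=[0,0,19,0]
After op 11 (*): stack=[1] mem=[0,0,19,0]
After op 12 (RCL M2): stack=[1,19] mem=[0,0,19,0]

Answer: [1, 19]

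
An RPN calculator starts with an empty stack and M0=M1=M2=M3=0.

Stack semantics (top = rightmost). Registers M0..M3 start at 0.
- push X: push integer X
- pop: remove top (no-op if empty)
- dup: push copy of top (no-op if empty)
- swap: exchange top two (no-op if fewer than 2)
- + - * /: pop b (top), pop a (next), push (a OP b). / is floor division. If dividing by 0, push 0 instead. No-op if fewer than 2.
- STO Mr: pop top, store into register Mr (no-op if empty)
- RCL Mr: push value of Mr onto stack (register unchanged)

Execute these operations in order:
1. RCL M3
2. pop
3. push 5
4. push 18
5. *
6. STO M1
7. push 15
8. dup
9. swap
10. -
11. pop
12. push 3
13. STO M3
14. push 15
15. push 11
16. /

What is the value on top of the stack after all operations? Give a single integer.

After op 1 (RCL M3): stack=[0] mem=[0,0,0,0]
After op 2 (pop): stack=[empty] mem=[0,0,0,0]
After op 3 (push 5): stack=[5] mem=[0,0,0,0]
After op 4 (push 18): stack=[5,18] mem=[0,0,0,0]
After op 5 (*): stack=[90] mem=[0,0,0,0]
After op 6 (STO M1): stack=[empty] mem=[0,90,0,0]
After op 7 (push 15): stack=[15] mem=[0,90,0,0]
After op 8 (dup): stack=[15,15] mem=[0,90,0,0]
After op 9 (swap): stack=[15,15] mem=[0,90,0,0]
After op 10 (-): stack=[0] mem=[0,90,0,0]
After op 11 (pop): stack=[empty] mem=[0,90,0,0]
After op 12 (push 3): stack=[3] mem=[0,90,0,0]
After op 13 (STO M3): stack=[empty] mem=[0,90,0,3]
After op 14 (push 15): stack=[15] mem=[0,90,0,3]
After op 15 (push 11): stack=[15,11] mem=[0,90,0,3]
After op 16 (/): stack=[1] mem=[0,90,0,3]

Answer: 1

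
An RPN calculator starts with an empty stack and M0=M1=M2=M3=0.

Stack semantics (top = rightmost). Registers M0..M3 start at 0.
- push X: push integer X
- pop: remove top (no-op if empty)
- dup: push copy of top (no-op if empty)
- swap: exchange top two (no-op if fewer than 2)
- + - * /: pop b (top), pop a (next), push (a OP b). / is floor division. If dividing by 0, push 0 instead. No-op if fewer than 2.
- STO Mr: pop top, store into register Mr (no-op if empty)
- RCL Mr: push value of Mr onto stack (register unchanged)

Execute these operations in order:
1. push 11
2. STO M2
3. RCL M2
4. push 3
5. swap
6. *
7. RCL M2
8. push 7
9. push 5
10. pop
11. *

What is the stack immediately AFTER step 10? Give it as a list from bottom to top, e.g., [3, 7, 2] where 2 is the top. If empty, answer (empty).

After op 1 (push 11): stack=[11] mem=[0,0,0,0]
After op 2 (STO M2): stack=[empty] mem=[0,0,11,0]
After op 3 (RCL M2): stack=[11] mem=[0,0,11,0]
After op 4 (push 3): stack=[11,3] mem=[0,0,11,0]
After op 5 (swap): stack=[3,11] mem=[0,0,11,0]
After op 6 (*): stack=[33] mem=[0,0,11,0]
After op 7 (RCL M2): stack=[33,11] mem=[0,0,11,0]
After op 8 (push 7): stack=[33,11,7] mem=[0,0,11,0]
After op 9 (push 5): stack=[33,11,7,5] mem=[0,0,11,0]
After op 10 (pop): stack=[33,11,7] mem=[0,0,11,0]

[33, 11, 7]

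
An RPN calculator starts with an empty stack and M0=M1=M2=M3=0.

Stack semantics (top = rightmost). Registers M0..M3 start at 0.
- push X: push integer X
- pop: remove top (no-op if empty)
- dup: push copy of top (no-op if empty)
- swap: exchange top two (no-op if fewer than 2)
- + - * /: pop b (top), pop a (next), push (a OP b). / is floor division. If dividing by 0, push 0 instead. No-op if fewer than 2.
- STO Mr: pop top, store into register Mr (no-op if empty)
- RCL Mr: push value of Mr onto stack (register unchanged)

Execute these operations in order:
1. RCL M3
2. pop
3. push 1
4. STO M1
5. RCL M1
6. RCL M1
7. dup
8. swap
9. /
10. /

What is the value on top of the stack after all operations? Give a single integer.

After op 1 (RCL M3): stack=[0] mem=[0,0,0,0]
After op 2 (pop): stack=[empty] mem=[0,0,0,0]
After op 3 (push 1): stack=[1] mem=[0,0,0,0]
After op 4 (STO M1): stack=[empty] mem=[0,1,0,0]
After op 5 (RCL M1): stack=[1] mem=[0,1,0,0]
After op 6 (RCL M1): stack=[1,1] mem=[0,1,0,0]
After op 7 (dup): stack=[1,1,1] mem=[0,1,0,0]
After op 8 (swap): stack=[1,1,1] mem=[0,1,0,0]
After op 9 (/): stack=[1,1] mem=[0,1,0,0]
After op 10 (/): stack=[1] mem=[0,1,0,0]

Answer: 1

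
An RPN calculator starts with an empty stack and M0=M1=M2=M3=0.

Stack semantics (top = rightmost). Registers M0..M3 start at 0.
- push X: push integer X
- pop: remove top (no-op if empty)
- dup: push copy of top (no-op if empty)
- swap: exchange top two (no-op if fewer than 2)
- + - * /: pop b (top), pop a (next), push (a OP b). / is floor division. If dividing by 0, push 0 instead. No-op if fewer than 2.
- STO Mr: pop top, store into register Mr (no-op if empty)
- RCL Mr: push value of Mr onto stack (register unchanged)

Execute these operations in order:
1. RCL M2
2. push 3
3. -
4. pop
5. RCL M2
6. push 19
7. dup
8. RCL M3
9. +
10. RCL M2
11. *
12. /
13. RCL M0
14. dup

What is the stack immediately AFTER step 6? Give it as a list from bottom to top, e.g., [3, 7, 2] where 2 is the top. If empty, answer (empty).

After op 1 (RCL M2): stack=[0] mem=[0,0,0,0]
After op 2 (push 3): stack=[0,3] mem=[0,0,0,0]
After op 3 (-): stack=[-3] mem=[0,0,0,0]
After op 4 (pop): stack=[empty] mem=[0,0,0,0]
After op 5 (RCL M2): stack=[0] mem=[0,0,0,0]
After op 6 (push 19): stack=[0,19] mem=[0,0,0,0]

[0, 19]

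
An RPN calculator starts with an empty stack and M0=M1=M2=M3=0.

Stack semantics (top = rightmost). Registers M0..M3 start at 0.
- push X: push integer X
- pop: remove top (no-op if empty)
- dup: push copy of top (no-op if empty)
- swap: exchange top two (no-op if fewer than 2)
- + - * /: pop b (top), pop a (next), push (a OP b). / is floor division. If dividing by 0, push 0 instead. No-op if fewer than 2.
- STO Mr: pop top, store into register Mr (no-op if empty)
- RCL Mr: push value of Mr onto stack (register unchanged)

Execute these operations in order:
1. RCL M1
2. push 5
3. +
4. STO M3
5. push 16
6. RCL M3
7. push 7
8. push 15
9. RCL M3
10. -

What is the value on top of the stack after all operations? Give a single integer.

After op 1 (RCL M1): stack=[0] mem=[0,0,0,0]
After op 2 (push 5): stack=[0,5] mem=[0,0,0,0]
After op 3 (+): stack=[5] mem=[0,0,0,0]
After op 4 (STO M3): stack=[empty] mem=[0,0,0,5]
After op 5 (push 16): stack=[16] mem=[0,0,0,5]
After op 6 (RCL M3): stack=[16,5] mem=[0,0,0,5]
After op 7 (push 7): stack=[16,5,7] mem=[0,0,0,5]
After op 8 (push 15): stack=[16,5,7,15] mem=[0,0,0,5]
After op 9 (RCL M3): stack=[16,5,7,15,5] mem=[0,0,0,5]
After op 10 (-): stack=[16,5,7,10] mem=[0,0,0,5]

Answer: 10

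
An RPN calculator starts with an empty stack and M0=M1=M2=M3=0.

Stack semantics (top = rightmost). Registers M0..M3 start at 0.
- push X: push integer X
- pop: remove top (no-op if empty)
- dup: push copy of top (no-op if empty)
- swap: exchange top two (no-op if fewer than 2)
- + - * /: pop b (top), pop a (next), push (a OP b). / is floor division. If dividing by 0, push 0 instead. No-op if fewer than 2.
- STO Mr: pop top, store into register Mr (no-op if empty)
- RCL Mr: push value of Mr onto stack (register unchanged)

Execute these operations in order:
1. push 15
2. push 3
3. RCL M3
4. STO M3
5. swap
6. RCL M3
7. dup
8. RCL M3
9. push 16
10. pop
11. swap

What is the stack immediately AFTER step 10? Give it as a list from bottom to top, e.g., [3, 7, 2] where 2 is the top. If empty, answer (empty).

After op 1 (push 15): stack=[15] mem=[0,0,0,0]
After op 2 (push 3): stack=[15,3] mem=[0,0,0,0]
After op 3 (RCL M3): stack=[15,3,0] mem=[0,0,0,0]
After op 4 (STO M3): stack=[15,3] mem=[0,0,0,0]
After op 5 (swap): stack=[3,15] mem=[0,0,0,0]
After op 6 (RCL M3): stack=[3,15,0] mem=[0,0,0,0]
After op 7 (dup): stack=[3,15,0,0] mem=[0,0,0,0]
After op 8 (RCL M3): stack=[3,15,0,0,0] mem=[0,0,0,0]
After op 9 (push 16): stack=[3,15,0,0,0,16] mem=[0,0,0,0]
After op 10 (pop): stack=[3,15,0,0,0] mem=[0,0,0,0]

[3, 15, 0, 0, 0]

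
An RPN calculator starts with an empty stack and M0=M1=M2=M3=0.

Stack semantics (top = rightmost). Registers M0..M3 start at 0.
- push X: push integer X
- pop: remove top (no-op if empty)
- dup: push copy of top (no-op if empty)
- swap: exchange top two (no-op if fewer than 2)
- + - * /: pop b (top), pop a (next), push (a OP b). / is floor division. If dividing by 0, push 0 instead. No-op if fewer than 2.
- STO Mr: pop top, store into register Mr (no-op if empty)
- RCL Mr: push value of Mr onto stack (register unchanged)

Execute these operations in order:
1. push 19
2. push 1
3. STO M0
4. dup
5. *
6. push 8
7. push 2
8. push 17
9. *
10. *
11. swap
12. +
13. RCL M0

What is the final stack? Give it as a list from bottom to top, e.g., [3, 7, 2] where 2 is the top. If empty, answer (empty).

Answer: [633, 1]

Derivation:
After op 1 (push 19): stack=[19] mem=[0,0,0,0]
After op 2 (push 1): stack=[19,1] mem=[0,0,0,0]
After op 3 (STO M0): stack=[19] mem=[1,0,0,0]
After op 4 (dup): stack=[19,19] mem=[1,0,0,0]
After op 5 (*): stack=[361] mem=[1,0,0,0]
After op 6 (push 8): stack=[361,8] mem=[1,0,0,0]
After op 7 (push 2): stack=[361,8,2] mem=[1,0,0,0]
After op 8 (push 17): stack=[361,8,2,17] mem=[1,0,0,0]
After op 9 (*): stack=[361,8,34] mem=[1,0,0,0]
After op 10 (*): stack=[361,272] mem=[1,0,0,0]
After op 11 (swap): stack=[272,361] mem=[1,0,0,0]
After op 12 (+): stack=[633] mem=[1,0,0,0]
After op 13 (RCL M0): stack=[633,1] mem=[1,0,0,0]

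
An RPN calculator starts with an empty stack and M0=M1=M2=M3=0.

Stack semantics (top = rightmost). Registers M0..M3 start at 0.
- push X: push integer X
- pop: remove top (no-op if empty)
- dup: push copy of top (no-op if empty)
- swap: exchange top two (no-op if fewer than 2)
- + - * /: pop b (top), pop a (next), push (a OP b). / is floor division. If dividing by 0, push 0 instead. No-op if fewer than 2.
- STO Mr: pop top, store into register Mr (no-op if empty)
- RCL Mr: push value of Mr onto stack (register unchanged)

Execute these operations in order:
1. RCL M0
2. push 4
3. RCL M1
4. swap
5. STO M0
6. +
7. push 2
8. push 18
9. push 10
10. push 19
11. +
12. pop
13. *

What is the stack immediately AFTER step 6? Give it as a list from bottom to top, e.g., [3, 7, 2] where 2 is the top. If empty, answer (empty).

After op 1 (RCL M0): stack=[0] mem=[0,0,0,0]
After op 2 (push 4): stack=[0,4] mem=[0,0,0,0]
After op 3 (RCL M1): stack=[0,4,0] mem=[0,0,0,0]
After op 4 (swap): stack=[0,0,4] mem=[0,0,0,0]
After op 5 (STO M0): stack=[0,0] mem=[4,0,0,0]
After op 6 (+): stack=[0] mem=[4,0,0,0]

[0]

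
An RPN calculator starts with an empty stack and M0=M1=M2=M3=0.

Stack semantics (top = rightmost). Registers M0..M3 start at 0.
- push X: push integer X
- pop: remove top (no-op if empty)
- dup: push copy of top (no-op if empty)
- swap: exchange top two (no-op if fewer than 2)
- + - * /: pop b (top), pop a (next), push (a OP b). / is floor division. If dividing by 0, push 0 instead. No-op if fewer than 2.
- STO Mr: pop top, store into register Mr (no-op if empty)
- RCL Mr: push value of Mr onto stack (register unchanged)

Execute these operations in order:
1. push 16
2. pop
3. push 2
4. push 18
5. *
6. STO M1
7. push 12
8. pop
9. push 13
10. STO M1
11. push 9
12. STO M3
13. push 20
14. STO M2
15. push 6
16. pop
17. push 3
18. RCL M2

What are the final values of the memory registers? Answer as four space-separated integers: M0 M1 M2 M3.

After op 1 (push 16): stack=[16] mem=[0,0,0,0]
After op 2 (pop): stack=[empty] mem=[0,0,0,0]
After op 3 (push 2): stack=[2] mem=[0,0,0,0]
After op 4 (push 18): stack=[2,18] mem=[0,0,0,0]
After op 5 (*): stack=[36] mem=[0,0,0,0]
After op 6 (STO M1): stack=[empty] mem=[0,36,0,0]
After op 7 (push 12): stack=[12] mem=[0,36,0,0]
After op 8 (pop): stack=[empty] mem=[0,36,0,0]
After op 9 (push 13): stack=[13] mem=[0,36,0,0]
After op 10 (STO M1): stack=[empty] mem=[0,13,0,0]
After op 11 (push 9): stack=[9] mem=[0,13,0,0]
After op 12 (STO M3): stack=[empty] mem=[0,13,0,9]
After op 13 (push 20): stack=[20] mem=[0,13,0,9]
After op 14 (STO M2): stack=[empty] mem=[0,13,20,9]
After op 15 (push 6): stack=[6] mem=[0,13,20,9]
After op 16 (pop): stack=[empty] mem=[0,13,20,9]
After op 17 (push 3): stack=[3] mem=[0,13,20,9]
After op 18 (RCL M2): stack=[3,20] mem=[0,13,20,9]

Answer: 0 13 20 9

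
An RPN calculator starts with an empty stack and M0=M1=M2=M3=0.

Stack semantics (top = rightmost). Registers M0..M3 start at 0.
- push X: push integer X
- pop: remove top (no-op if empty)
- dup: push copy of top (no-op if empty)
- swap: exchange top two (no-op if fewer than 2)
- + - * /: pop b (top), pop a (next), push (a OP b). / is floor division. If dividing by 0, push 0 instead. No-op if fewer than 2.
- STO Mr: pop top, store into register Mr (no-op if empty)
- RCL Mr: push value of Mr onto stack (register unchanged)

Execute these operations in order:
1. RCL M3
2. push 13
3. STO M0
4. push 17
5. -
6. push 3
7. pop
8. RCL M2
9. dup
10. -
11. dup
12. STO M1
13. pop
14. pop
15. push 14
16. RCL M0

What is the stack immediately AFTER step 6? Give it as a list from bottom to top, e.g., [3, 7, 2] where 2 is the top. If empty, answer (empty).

After op 1 (RCL M3): stack=[0] mem=[0,0,0,0]
After op 2 (push 13): stack=[0,13] mem=[0,0,0,0]
After op 3 (STO M0): stack=[0] mem=[13,0,0,0]
After op 4 (push 17): stack=[0,17] mem=[13,0,0,0]
After op 5 (-): stack=[-17] mem=[13,0,0,0]
After op 6 (push 3): stack=[-17,3] mem=[13,0,0,0]

[-17, 3]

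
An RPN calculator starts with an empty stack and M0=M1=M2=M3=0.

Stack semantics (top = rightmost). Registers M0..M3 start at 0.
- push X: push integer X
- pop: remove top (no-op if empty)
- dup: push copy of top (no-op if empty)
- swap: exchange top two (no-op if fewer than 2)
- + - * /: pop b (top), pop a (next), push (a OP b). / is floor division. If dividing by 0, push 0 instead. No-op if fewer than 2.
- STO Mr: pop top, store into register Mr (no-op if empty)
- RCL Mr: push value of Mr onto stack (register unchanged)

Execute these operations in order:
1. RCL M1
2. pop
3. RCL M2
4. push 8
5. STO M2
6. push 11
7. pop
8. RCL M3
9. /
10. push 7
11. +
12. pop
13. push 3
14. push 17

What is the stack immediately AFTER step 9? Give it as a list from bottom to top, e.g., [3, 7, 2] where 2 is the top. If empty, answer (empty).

After op 1 (RCL M1): stack=[0] mem=[0,0,0,0]
After op 2 (pop): stack=[empty] mem=[0,0,0,0]
After op 3 (RCL M2): stack=[0] mem=[0,0,0,0]
After op 4 (push 8): stack=[0,8] mem=[0,0,0,0]
After op 5 (STO M2): stack=[0] mem=[0,0,8,0]
After op 6 (push 11): stack=[0,11] mem=[0,0,8,0]
After op 7 (pop): stack=[0] mem=[0,0,8,0]
After op 8 (RCL M3): stack=[0,0] mem=[0,0,8,0]
After op 9 (/): stack=[0] mem=[0,0,8,0]

[0]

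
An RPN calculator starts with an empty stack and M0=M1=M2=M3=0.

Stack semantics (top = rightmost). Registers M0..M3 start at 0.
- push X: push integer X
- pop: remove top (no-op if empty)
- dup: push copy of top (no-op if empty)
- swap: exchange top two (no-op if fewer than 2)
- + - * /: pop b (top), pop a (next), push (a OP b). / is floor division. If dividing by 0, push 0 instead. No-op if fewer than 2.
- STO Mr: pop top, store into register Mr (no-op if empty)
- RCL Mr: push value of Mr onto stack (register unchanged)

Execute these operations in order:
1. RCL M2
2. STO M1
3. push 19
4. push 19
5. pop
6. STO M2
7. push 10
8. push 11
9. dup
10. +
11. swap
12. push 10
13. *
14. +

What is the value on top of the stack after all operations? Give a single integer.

Answer: 122

Derivation:
After op 1 (RCL M2): stack=[0] mem=[0,0,0,0]
After op 2 (STO M1): stack=[empty] mem=[0,0,0,0]
After op 3 (push 19): stack=[19] mem=[0,0,0,0]
After op 4 (push 19): stack=[19,19] mem=[0,0,0,0]
After op 5 (pop): stack=[19] mem=[0,0,0,0]
After op 6 (STO M2): stack=[empty] mem=[0,0,19,0]
After op 7 (push 10): stack=[10] mem=[0,0,19,0]
After op 8 (push 11): stack=[10,11] mem=[0,0,19,0]
After op 9 (dup): stack=[10,11,11] mem=[0,0,19,0]
After op 10 (+): stack=[10,22] mem=[0,0,19,0]
After op 11 (swap): stack=[22,10] mem=[0,0,19,0]
After op 12 (push 10): stack=[22,10,10] mem=[0,0,19,0]
After op 13 (*): stack=[22,100] mem=[0,0,19,0]
After op 14 (+): stack=[122] mem=[0,0,19,0]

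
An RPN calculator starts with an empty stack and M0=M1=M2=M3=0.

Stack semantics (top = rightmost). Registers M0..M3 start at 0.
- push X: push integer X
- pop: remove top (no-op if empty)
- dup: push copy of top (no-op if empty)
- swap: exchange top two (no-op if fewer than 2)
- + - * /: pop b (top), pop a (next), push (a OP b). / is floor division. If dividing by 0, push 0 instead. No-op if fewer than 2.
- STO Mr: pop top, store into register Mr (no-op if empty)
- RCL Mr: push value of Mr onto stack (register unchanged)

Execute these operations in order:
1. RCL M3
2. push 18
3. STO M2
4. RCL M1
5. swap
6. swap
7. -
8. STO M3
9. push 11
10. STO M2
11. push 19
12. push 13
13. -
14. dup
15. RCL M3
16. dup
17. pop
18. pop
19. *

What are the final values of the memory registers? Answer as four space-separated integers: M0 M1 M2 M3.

Answer: 0 0 11 0

Derivation:
After op 1 (RCL M3): stack=[0] mem=[0,0,0,0]
After op 2 (push 18): stack=[0,18] mem=[0,0,0,0]
After op 3 (STO M2): stack=[0] mem=[0,0,18,0]
After op 4 (RCL M1): stack=[0,0] mem=[0,0,18,0]
After op 5 (swap): stack=[0,0] mem=[0,0,18,0]
After op 6 (swap): stack=[0,0] mem=[0,0,18,0]
After op 7 (-): stack=[0] mem=[0,0,18,0]
After op 8 (STO M3): stack=[empty] mem=[0,0,18,0]
After op 9 (push 11): stack=[11] mem=[0,0,18,0]
After op 10 (STO M2): stack=[empty] mem=[0,0,11,0]
After op 11 (push 19): stack=[19] mem=[0,0,11,0]
After op 12 (push 13): stack=[19,13] mem=[0,0,11,0]
After op 13 (-): stack=[6] mem=[0,0,11,0]
After op 14 (dup): stack=[6,6] mem=[0,0,11,0]
After op 15 (RCL M3): stack=[6,6,0] mem=[0,0,11,0]
After op 16 (dup): stack=[6,6,0,0] mem=[0,0,11,0]
After op 17 (pop): stack=[6,6,0] mem=[0,0,11,0]
After op 18 (pop): stack=[6,6] mem=[0,0,11,0]
After op 19 (*): stack=[36] mem=[0,0,11,0]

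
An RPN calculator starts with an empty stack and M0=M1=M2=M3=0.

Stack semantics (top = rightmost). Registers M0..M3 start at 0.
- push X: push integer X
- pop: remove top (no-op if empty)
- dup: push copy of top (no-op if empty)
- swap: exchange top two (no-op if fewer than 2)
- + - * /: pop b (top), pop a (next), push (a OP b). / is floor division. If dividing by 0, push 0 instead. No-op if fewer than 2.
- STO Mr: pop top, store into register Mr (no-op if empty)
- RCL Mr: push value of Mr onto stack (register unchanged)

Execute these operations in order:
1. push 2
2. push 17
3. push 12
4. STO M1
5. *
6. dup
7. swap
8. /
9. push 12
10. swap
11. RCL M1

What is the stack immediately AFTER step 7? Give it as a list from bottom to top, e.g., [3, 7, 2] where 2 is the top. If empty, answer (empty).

After op 1 (push 2): stack=[2] mem=[0,0,0,0]
After op 2 (push 17): stack=[2,17] mem=[0,0,0,0]
After op 3 (push 12): stack=[2,17,12] mem=[0,0,0,0]
After op 4 (STO M1): stack=[2,17] mem=[0,12,0,0]
After op 5 (*): stack=[34] mem=[0,12,0,0]
After op 6 (dup): stack=[34,34] mem=[0,12,0,0]
After op 7 (swap): stack=[34,34] mem=[0,12,0,0]

[34, 34]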